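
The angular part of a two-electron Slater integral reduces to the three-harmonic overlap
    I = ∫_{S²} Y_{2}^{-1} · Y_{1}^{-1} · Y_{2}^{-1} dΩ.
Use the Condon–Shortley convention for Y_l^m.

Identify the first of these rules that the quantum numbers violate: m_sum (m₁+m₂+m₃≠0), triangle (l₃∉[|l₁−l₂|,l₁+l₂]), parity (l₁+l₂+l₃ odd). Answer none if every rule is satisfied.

azimuthal sum: -1 − 1 − 1 = -3  ✗
1 ≤ 2 ≤ 3 (triangle on l)
L = 2 + 1 + 2 = 5 (odd)

m_sum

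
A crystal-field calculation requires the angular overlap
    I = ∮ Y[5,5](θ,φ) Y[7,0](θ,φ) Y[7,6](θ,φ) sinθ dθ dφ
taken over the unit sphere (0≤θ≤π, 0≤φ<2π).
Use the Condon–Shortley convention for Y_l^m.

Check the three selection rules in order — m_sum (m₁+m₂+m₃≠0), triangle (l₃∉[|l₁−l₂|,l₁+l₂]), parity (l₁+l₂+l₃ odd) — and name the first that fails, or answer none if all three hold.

m_sum

m₁+m₂+m₃ = 5 + 0 + 6 = 11  ✗
triangle: |5−7|=2 ≤ l₃=7 ≤ 5+7=12
parity: l₁+l₂+l₃ = 19 is odd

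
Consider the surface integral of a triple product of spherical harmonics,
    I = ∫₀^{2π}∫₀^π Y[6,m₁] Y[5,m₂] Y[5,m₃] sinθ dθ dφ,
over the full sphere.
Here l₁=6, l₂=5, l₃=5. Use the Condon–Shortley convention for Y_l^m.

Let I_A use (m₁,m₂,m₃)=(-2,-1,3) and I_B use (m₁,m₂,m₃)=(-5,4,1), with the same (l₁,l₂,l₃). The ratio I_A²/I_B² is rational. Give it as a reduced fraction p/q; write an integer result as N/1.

Shared (l₁,l₂,l₃)=(6,5,5): N and (l;000)² cancel in I_A²/I_B².
A: Δ = 6!·6!·4!/17! = 1/28588560; Racah Σ t=2..4: t=2:+1/138240 t=3:−1/25920 t=4:+1/55296 = -11/829440; ⇒ 3j(6 5 5; -2 -1 3)² = 11/1326, sgn -1
B: Δ = 6!·6!·4!/17! = 1/28588560; Racah Σ t=5..6: t=5:−1/2073600 t=6:+1/518400 = 1/691200; ⇒ 3j(6 5 5; -5 4 1)² = 81/4420, sgn +1
I_A²/I_B² = (11/1326)/(81/4420) = 110/243

110/243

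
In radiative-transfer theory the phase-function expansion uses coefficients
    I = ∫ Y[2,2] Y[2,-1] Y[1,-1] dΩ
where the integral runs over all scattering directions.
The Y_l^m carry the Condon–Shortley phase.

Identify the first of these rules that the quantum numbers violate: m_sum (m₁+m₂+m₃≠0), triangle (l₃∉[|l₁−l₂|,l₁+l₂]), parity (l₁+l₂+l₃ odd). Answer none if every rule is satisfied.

parity

Σmᵢ = 0  ✓
l₃∈[|l₁−l₂|,l₁+l₂]=[0,4], have l₃=1  ✓
Σlᵢ = 5 ⇒ odd  ✗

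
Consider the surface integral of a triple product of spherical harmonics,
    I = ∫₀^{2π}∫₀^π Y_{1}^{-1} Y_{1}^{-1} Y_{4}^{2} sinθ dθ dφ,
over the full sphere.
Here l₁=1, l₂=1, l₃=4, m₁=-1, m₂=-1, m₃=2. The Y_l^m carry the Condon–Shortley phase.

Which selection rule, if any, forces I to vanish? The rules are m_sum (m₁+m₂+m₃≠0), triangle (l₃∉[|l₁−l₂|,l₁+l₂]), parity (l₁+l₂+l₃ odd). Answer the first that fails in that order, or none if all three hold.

Σmᵢ = 0  ✓
l₃∈[|l₁−l₂|,l₁+l₂]=[0,2], have l₃=4  ✗
Σlᵢ = 6 ⇒ even

triangle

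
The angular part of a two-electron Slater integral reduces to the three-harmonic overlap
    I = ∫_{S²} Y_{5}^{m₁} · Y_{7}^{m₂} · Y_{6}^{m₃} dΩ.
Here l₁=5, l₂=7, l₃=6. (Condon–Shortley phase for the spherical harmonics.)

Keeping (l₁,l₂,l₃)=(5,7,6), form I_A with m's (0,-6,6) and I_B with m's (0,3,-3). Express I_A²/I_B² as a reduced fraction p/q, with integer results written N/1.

Same 5,7,6: normalisation and zero-m 3j drop out of the ratio.
A: Δ: 6! 4! 8! / 19! → 1/174594420; sum: t=1:−1/116121600 = -1/116121600; 3j²(5 7 6; 0 -6 6) = Δ·Π!·Σ² = 165/9044  (sign -1)
B: Δ: 6! 4! 8! / 19! → 1/174594420; sum: t=2:+1/11612160 t=3:−1/725760 t=4:+1/414720 t=5:−1/2073600 = 37/58060800; 3j²(5 7 6; 0 3 -3) = Δ·Π!·Σ² = 4107/646646  (sign -1)
I_A²/I_B² = (165/9044)/(4107/646646) = 7865/2738

7865/2738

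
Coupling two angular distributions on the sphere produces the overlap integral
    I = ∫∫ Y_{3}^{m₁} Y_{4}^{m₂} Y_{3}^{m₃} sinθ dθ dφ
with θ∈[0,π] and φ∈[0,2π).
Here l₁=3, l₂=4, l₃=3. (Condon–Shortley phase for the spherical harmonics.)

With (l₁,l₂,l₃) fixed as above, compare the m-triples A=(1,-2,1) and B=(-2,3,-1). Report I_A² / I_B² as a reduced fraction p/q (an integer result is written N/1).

Shared (l₁,l₂,l₃)=(3,4,3): N and (l;000)² cancel in I_A²/I_B².
A: Δ = 4!·2!·4!/11! = 1/34650; Racah Σ t=0..2: t=0:+1/192 t=1:−1/36 t=2:+1/192 = -5/288; ⇒ 3j(3 4 3; 1 -2 1)² = 20/693, sgn -1
B: Δ = 4!·2!·4!/11! = 1/34650; Racah Σ t=3..4: t=3:−1/288 t=4:+1/144 = 1/288; ⇒ 3j(3 4 3; -2 3 -1)² = 1/99, sgn +1
I_A²/I_B² = (20/693)/(1/99) = 20/7

20/7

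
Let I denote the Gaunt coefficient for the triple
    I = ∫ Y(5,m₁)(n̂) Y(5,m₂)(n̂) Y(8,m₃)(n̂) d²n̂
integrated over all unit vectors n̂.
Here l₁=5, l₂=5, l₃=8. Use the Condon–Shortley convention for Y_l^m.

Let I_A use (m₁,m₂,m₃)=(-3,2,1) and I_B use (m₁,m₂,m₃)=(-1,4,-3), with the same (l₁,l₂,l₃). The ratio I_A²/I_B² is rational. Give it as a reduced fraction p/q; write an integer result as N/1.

6627/7040

Same 5,5,8: normalisation and zero-m 3j drop out of the ratio.
A: Δ: 2! 8! 8! / 19! → 1/37413090; sum: t=0:+1/406425600 t=1:−1/7257600 t=2:+1/2073600 = 47/135475200; 3j²(5 5 8; -3 2 1) = Δ·Π!·Σ² = 6627/461890  (sign -1)
B: Δ: 2! 8! 8! / 19! → 1/37413090; sum: t=1:−1/29030400 t=2:+1/5806080 = 1/7257600; 3j²(5 5 8; -1 4 -3) = Δ·Π!·Σ² = 64/4199  (sign -1)
I_A²/I_B² = (6627/461890)/(64/4199) = 6627/7040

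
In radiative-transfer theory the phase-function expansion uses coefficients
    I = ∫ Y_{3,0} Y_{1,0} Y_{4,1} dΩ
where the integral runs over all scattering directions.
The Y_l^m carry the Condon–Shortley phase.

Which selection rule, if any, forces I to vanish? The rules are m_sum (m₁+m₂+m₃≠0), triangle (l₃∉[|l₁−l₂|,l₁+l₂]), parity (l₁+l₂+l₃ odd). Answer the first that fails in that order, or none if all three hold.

m_sum

Σmᵢ = 1  ✗
l₃∈[|l₁−l₂|,l₁+l₂]=[2,4], have l₃=4
Σlᵢ = 8 ⇒ even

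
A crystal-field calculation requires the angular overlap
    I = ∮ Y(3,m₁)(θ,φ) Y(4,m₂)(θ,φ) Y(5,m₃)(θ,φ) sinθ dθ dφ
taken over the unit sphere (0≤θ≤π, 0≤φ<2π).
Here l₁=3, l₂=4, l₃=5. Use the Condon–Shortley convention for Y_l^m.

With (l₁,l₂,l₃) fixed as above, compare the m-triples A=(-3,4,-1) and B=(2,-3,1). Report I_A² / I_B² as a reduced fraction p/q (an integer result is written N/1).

12/121

l's match ⇒ only the (l;m) 3-j factors differ between A and B.
A: triangle coeff Δ(3,4,5) = 1/180180; Σ_t [2,2]: t=2:+1/34560 = 1/34560; (3j)²=1/429 [(3 4 5; -3 4 -1)], sign=+1
B: triangle coeff Δ(3,4,5) = 1/180180; Σ_t [0,1]: t=0:+1/1440 t=1:−1/17280 = 11/17280; (3j)²=11/468 [(3 4 5; 2 -3 1)], sign=+1
I_A²/I_B² = (1/429)/(11/468) = 12/121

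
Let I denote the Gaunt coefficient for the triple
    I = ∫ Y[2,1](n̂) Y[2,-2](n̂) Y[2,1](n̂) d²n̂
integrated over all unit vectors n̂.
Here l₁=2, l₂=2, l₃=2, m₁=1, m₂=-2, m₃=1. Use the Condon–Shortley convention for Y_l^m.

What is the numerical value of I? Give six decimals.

0.220728

m-sum 0 ✓  L=6 even ✓  0≤2≤4 ✓
Π(2lᵢ+1) = 5×5×5 = 125
triangle coeff Δ(2,2,2) = 1/630
Σ_t [0,2]: t=0:+1/8 t=1:−1/1 t=2:+1/8 = -3/4
(3j)²=2/35 [(2 2 2; 0 0 0)], sign=-1
Σ_t [0,0]: t=0:+1/4 = 1/4
(3j)²=3/35 [(2 2 2; 1 -2 1)], sign=-1
⇒ 4πI² = 30/49
I = (+1)√(30/49/(4π)) = 0.22072812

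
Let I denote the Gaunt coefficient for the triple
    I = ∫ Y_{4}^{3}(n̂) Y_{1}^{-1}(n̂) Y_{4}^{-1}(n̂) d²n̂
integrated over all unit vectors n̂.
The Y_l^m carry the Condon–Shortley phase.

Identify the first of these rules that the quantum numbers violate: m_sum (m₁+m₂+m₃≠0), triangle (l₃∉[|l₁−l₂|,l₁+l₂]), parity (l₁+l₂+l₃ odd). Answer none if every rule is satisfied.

azimuthal sum: 3 − 1 − 1 = 1  ✗
3 ≤ 4 ≤ 5 (triangle on l)
L = 4 + 1 + 4 = 9 (odd)

m_sum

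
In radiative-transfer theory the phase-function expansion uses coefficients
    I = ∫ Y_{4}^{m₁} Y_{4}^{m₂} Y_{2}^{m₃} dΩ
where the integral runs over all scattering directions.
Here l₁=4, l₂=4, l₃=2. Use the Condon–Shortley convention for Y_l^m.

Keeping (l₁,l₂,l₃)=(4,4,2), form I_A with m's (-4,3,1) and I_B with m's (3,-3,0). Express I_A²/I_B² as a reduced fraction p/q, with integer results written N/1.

12/1

l's match ⇒ only the (l;m) 3-j factors differ between A and B.
A: triangle coeff Δ(4,4,2) = 1/13860; Σ_t [6,6]: t=6:+1/1440 = 1/1440; (3j)²=7/165 [(4 4 2; -4 3 1)], sign=-1
B: triangle coeff Δ(4,4,2) = 1/13860; Σ_t [0,1]: t=0:+1/720 t=1:−1/480 = -1/1440; (3j)²=7/1980 [(4 4 2; 3 -3 0)], sign=-1
I_A²/I_B² = (7/165)/(7/1980) = 12/1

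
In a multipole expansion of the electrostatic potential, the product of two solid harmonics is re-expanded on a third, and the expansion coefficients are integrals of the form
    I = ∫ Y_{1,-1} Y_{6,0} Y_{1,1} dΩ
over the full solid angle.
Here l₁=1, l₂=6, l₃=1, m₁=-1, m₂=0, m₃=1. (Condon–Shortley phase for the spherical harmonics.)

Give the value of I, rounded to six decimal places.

0.000000

l₃=1 ∉ [5,7] — triangle fails ⇒ I = 0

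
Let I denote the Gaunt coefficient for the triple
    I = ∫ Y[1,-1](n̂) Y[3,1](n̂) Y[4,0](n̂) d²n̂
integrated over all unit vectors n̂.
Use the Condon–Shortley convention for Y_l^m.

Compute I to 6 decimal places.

Rules hold: Σm=0, L=8 even, 2≤4≤4.
N = 3·7·9 = 189
Δ = 0!·2!·6!/9! = 1/252
Racah Σ t=0..0: t=0:+1/36 = 1/36
⇒ 3j(1 3 4; 0 0 0)² = 4/63, sgn +1
Racah Σ t=0..0: t=0:+1/96 = 1/96
⇒ 3j(1 3 4; -1 1 0)² = 1/42, sgn +1
4πI² = N·(3j₀)²·(3jₘ)² = 2/7
I = +1·√(0.285714/4π) = 0.15078601

0.150786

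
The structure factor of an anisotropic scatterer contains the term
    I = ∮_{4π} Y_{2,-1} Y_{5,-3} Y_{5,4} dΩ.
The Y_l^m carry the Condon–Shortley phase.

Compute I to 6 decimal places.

0.196098

m-sum 0 ✓  L=12 even ✓  3≤5≤7 ✓
Π(2lᵢ+1) = 5×11×11 = 605
triangle coeff Δ(2,5,5) = 1/38610
Σ_t [0,2]: t=0:+1/2880 t=1:−1/576 t=2:+1/2880 = -1/960
(3j)²=10/429 [(2 5 5; 0 0 0)], sign=+1
Σ_t [1,2]: t=1:−1/10080 t=2:+1/80640 = -1/11520
(3j)²=49/1430 [(2 5 5; -1 -3 4)], sign=+1
⇒ 4πI² = 245/507
I = (+1)√(245/507/(4π)) = 0.19609844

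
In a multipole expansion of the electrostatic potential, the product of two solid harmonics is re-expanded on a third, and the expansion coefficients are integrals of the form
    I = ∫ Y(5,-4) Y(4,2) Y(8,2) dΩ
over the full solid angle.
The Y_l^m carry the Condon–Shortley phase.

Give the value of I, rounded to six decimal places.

l₁+l₂+l₃=17 is odd: 3j(l;000)=0 ⇒ I=0

0.000000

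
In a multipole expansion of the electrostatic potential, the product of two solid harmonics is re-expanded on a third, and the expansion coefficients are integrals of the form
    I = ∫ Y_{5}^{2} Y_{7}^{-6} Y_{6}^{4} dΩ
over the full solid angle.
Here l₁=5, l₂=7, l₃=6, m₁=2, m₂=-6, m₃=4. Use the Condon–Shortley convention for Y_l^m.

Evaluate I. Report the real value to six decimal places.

Checks pass: Σm=0; 18 even; l₃=6∈[2,12].
(2·5+1)(2·7+1)(2·6+1) = 2145
Δ: 6! 4! 8! / 19! → 1/174594420
sum: t=1:−1/4147200 t=2:+1/207360 t=3:−1/82944 t=4:+1/207360 t=5:−1/4147200 = -1/345600
3j²(5 7 6; 0 0 0) = Δ·Π!·Σ² = 420/46189  (sign -1)
sum: t=0:+1/21772800 t=1:−1/19353600 = -1/174182400
3j²(5 7 6; 2 -6 4) = Δ·Π!·Σ² = 1/3876  (sign -1)
combine: 4πI² = 2145·420/46189·1/3876 = 525/104329
take √, sign +1: I = 0.02001116

0.020011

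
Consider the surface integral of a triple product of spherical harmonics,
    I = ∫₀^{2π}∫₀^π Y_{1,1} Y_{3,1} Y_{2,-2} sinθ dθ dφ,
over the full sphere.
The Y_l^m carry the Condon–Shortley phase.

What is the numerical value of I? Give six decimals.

-0.082589

Rules hold: Σm=0, L=6 even, 2≤2≤4.
N = 3·7·5 = 105
Δ = 2!·0!·4!/7! = 1/105
Racah Σ t=1..1: t=1:−1/4 = -1/4
⇒ 3j(1 3 2; 0 0 0)² = 3/35, sgn -1
Racah Σ t=0..0: t=0:+1/48 = 1/48
⇒ 3j(1 3 2; 1 1 -2)² = 1/105, sgn +1
4πI² = N·(3j₀)²·(3jₘ)² = 3/35
I = -1·√(0.0857143/4π) = -0.08258890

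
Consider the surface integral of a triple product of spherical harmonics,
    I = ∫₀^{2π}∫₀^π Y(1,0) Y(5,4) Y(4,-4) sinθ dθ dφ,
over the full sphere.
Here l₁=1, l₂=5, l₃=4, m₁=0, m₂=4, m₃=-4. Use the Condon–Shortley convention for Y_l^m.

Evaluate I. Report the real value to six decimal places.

0.147319

m-sum 0 ✓  L=10 even ✓  4≤4≤6 ✓
Π(2lᵢ+1) = 3×11×9 = 297
triangle coeff Δ(1,5,4) = 1/495
Σ_t [1,1]: t=1:−1/576 = -1/576
(3j)²=5/99 [(1 5 4; 0 0 0)], sign=-1
Σ_t [1,1]: t=1:−1/40320 = -1/40320
(3j)²=1/55 [(1 5 4; 0 4 -4)], sign=-1
⇒ 4πI² = 3/11
I = (+1)√(3/11/(4π)) = 0.14731920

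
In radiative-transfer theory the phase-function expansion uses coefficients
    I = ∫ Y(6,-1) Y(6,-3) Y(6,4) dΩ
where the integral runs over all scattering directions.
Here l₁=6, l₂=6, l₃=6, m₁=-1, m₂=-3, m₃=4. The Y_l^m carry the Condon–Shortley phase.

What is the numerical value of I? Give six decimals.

Checks pass: Σm=0; 18 even; l₃=6∈[0,12].
(2·6+1)(2·6+1)(2·6+1) = 2197
Δ: 6! 6! 6! / 19! → 1/325909584
sum: t=0:+1/373248000 t=1:−1/1728000 t=2:+1/110592 t=3:−1/46656 t=4:+1/110592 t=5:−1/1728000 t=6:+1/373248000 = -7/1555200
3j²(6 6 6; 0 0 0) = Δ·Π!·Σ² = 400/46189  (sign -1)
sum: t=1:−1/4147200 t=2:+1/691200 t=3:−1/1244160 = 1/2488320
3j²(6 6 6; -1 -3 4) = Δ·Π!·Σ² = 875/184756  (sign +1)
combine: 4πI² = 2197·400/46189·875/184756 = 1137500/12623809
take √, sign -1: I = -0.08467897

-0.084679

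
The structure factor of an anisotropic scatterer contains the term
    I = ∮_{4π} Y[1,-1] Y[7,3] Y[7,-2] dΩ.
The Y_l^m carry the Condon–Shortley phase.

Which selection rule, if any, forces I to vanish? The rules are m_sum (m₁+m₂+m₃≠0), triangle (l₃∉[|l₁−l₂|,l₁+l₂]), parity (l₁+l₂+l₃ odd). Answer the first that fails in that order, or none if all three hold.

parity

m₁+m₂+m₃ = -1 + 3 − 2 = 0  ✓
triangle: |1−7|=6 ≤ l₃=7 ≤ 1+7=8  ✓
parity: l₁+l₂+l₃ = 15 is odd  ✗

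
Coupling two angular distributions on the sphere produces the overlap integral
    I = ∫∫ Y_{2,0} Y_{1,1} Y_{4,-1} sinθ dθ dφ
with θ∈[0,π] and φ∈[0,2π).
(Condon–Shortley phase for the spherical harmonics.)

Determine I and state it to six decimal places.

|2−1|≤4≤2+1 violated ⇒ I = 0

0.000000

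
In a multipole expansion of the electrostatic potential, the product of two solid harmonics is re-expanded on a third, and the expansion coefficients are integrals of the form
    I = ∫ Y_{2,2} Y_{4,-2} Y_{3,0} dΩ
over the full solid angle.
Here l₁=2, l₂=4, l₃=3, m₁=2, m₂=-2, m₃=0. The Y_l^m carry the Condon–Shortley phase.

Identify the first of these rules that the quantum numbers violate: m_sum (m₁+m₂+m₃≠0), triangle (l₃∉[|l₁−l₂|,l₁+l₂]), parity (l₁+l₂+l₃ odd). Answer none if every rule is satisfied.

parity

azimuthal sum: 2 − 2 + 0 = 0  ✓
2 ≤ 3 ≤ 6 (triangle on l)  ✓
L = 2 + 4 + 3 = 9 (odd)  ✗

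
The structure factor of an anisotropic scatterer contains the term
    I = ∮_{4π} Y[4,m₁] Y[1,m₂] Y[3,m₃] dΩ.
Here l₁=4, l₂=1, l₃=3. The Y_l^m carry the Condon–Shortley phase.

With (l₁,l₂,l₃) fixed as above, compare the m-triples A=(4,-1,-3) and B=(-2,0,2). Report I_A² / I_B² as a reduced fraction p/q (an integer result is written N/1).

Shared (l₁,l₂,l₃)=(4,1,3): N and (l;000)² cancel in I_A²/I_B².
A: Δ = 2!·6!·0!/9! = 1/252; Racah Σ t=0..0: t=0:+1/1440 = 1/1440; ⇒ 3j(4 1 3; 4 -1 -3)² = 1/9, sgn +1
B: Δ = 2!·6!·0!/9! = 1/252; Racah Σ t=1..1: t=1:−1/120 = -1/120; ⇒ 3j(4 1 3; -2 0 2)² = 1/21, sgn +1
I_A²/I_B² = (1/9)/(1/21) = 7/3

7/3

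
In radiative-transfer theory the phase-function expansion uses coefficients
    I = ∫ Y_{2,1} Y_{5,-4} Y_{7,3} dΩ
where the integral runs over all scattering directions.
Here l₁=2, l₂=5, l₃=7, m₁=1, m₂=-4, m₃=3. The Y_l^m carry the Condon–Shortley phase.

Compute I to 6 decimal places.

Rules hold: Σm=0, L=14 even, 3≤7≤7.
N = 5·11·15 = 825
Δ = 0!·4!·10!/15! = 1/15015
Racah Σ t=0..0: t=0:+1/57600 = 1/57600
⇒ 3j(2 5 7; 0 0 0)² = 21/715, sgn -1
Racah Σ t=0..0: t=0:+1/2177280 = 1/2177280
⇒ 3j(2 5 7; 1 -4 3)² = 8/3003, sgn +1
4πI² = N·(3j₀)²·(3jₘ)² = 120/1859
I = -1·√(0.0645508/4π) = -0.07167142

-0.071671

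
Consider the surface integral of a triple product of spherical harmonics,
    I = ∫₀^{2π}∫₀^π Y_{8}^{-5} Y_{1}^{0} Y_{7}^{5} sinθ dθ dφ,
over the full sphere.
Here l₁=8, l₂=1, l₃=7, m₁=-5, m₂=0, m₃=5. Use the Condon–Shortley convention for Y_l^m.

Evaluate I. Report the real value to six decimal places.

Rules hold: Σm=0, L=16 even, 7≤7≤9.
N = 17·3·15 = 765
Δ = 2!·14!·0!/17! = 1/2040
Racah Σ t=1..1: t=1:−1/25401600 = -1/25401600
⇒ 3j(8 1 7; 0 0 0)² = 8/255, sgn +1
Racah Σ t=1..1: t=1:−1/958003200 = -1/958003200
⇒ 3j(8 1 7; -5 0 5)² = 13/680, sgn -1
4πI² = N·(3j₀)²·(3jₘ)² = 39/85
I = -1·√(0.458824/4π) = -0.19108118

-0.191081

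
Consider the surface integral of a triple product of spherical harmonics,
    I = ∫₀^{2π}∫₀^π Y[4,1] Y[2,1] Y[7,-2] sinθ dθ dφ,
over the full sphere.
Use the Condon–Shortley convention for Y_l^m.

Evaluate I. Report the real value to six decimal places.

0.000000

triangle: need 2≤l₃≤6, have 7; I=0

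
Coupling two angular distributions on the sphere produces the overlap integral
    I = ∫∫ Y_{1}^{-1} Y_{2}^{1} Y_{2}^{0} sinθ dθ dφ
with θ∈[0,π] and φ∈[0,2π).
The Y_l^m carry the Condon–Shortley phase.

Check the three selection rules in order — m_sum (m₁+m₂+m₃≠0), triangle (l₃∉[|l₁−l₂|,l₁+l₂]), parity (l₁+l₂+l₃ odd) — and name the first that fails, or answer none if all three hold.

parity

azimuthal sum: -1 + 1 + 0 = 0  ✓
1 ≤ 2 ≤ 3 (triangle on l)  ✓
L = 1 + 2 + 2 = 5 (odd)  ✗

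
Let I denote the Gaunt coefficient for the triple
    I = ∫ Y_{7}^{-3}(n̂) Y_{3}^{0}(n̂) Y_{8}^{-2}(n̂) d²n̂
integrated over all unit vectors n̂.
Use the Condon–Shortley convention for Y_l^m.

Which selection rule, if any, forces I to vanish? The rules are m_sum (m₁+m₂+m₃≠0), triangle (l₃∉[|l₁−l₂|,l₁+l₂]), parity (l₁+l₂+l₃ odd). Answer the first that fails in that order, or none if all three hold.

m₁+m₂+m₃ = -3 + 0 − 2 = -5  ✗
triangle: |7−3|=4 ≤ l₃=8 ≤ 7+3=10
parity: l₁+l₂+l₃ = 18 is even

m_sum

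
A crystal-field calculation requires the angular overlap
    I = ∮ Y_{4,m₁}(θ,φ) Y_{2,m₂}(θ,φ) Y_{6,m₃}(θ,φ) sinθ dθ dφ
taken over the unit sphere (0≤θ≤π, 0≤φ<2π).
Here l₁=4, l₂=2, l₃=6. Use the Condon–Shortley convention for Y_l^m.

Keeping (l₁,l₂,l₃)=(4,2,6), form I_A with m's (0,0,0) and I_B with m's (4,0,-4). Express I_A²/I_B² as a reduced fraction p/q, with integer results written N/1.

Same 4,2,6: normalisation and zero-m 3j drop out of the ratio.
A: Δ: 0! 8! 4! / 13! → 1/6435; sum: t=0:+1/2304 = 1/2304; 3j²(4 2 6; 0 0 0) = Δ·Π!·Σ² = 5/143  (sign +1)
B: Δ: 0! 8! 4! / 13! → 1/6435; sum: t=0:+1/161280 = 1/161280; 3j²(4 2 6; 4 0 -4) = Δ·Π!·Σ² = 1/143  (sign +1)
I_A²/I_B² = (5/143)/(1/143) = 5/1

5/1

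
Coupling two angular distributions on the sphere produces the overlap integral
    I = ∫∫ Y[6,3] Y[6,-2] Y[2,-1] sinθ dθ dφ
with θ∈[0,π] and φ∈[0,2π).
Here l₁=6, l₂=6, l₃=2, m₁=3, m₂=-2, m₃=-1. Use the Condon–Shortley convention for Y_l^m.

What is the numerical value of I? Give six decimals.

Checks pass: Σm=0; 14 even; l₃=2∈[0,12].
(2·6+1)(2·6+1)(2·2+1) = 845
Δ: 10! 2! 2! / 15! → 1/90090
sum: t=4:+1/69120 t=5:−1/14400 t=6:+1/69120 = -7/172800
3j²(6 6 2; 0 0 0) = Δ·Π!·Σ² = 14/715  (sign -1)
sum: t=2:+1/161280 t=3:−1/60480 = -1/96768
3j²(6 6 2; 3 -2 -1) = Δ·Π!·Σ² = 15/1001  (sign +1)
combine: 4πI² = 845·14/715·15/1001 = 30/121
take √, sign -1: I = -0.14046335

-0.140463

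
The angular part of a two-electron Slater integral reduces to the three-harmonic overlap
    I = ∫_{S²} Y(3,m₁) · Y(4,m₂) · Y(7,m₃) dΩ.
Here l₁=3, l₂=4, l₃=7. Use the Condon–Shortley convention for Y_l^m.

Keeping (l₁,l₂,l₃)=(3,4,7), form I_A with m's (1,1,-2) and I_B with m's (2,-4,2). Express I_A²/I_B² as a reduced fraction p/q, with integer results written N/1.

l's match ⇒ only the (l;m) 3-j factors differ between A and B.
A: triangle coeff Δ(3,4,7) = 1/45045; Σ_t [0,0]: t=0:+1/34560 = 1/34560; (3j)²=4/143 [(3 4 7; 1 1 -2)], sign=-1
B: triangle coeff Δ(3,4,7) = 1/45045; Σ_t [0,0]: t=0:+1/4838400 = 1/4838400; (3j)²=1/5005 [(3 4 7; 2 -4 2)], sign=-1
I_A²/I_B² = (4/143)/(1/5005) = 140/1

140/1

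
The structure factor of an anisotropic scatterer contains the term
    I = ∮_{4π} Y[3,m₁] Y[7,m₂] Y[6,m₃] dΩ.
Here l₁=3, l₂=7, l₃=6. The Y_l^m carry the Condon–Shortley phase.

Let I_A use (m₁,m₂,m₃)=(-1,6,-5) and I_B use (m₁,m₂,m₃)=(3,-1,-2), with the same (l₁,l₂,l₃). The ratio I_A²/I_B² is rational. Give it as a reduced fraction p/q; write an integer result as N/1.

l's match ⇒ only the (l;m) 3-j factors differ between A and B.
A: triangle coeff Δ(3,7,6) = 1/2042040; Σ_t [3,4]: t=3:−1/21772800 t=4:+1/17418240 = 1/87091200; (3j)²=11/14280 [(3 7 6; -1 6 -5)], sign=-1
B: triangle coeff Δ(3,7,6) = 1/2042040; Σ_t [0,0]: t=0:+1/829440 = 1/829440; (3j)²=35/2431 [(3 7 6; 3 -1 -2)], sign=+1
I_A²/I_B² = (11/14280)/(35/2431) = 1573/29400

1573/29400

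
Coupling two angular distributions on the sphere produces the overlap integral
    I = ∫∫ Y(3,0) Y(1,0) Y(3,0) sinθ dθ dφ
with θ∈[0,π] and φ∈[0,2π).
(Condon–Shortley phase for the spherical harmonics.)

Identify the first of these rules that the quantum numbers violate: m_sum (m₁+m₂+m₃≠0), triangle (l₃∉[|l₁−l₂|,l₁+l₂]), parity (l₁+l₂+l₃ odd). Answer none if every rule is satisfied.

Σmᵢ = 0  ✓
l₃∈[|l₁−l₂|,l₁+l₂]=[2,4], have l₃=3  ✓
Σlᵢ = 7 ⇒ odd  ✗

parity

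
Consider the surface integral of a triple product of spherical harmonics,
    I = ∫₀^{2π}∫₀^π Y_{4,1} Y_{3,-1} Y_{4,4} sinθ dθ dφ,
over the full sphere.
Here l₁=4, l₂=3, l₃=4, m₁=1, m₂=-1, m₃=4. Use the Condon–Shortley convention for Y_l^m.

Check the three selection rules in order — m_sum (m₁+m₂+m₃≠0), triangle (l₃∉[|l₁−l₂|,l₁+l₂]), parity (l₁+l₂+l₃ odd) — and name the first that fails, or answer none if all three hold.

m₁+m₂+m₃ = 1 − 1 + 4 = 4  ✗
triangle: |4−3|=1 ≤ l₃=4 ≤ 4+3=7
parity: l₁+l₂+l₃ = 11 is odd

m_sum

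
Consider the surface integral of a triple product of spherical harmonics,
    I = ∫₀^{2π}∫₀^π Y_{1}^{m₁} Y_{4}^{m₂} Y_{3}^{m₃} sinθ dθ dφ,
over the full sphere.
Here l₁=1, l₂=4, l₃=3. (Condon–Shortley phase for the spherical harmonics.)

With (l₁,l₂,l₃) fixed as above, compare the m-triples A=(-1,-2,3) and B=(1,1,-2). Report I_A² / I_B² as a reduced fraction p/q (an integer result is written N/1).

l's match ⇒ only the (l;m) 3-j factors differ between A and B.
A: triangle coeff Δ(1,4,3) = 1/252; Σ_t [2,2]: t=2:+1/1440 = 1/1440; (3j)²=1/252 [(1 4 3; -1 -2 3)], sign=+1
B: triangle coeff Δ(1,4,3) = 1/252; Σ_t [0,0]: t=0:+1/240 = 1/240; (3j)²=1/84 [(1 4 3; 1 1 -2)], sign=-1
I_A²/I_B² = (1/252)/(1/84) = 1/3

1/3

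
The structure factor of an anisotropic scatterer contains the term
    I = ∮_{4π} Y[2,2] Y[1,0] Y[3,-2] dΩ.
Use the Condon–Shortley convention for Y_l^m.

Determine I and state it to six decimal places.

0.184674

m-sum 0 ✓  L=6 even ✓  1≤3≤3 ✓
Π(2lᵢ+1) = 5×3×7 = 105
triangle coeff Δ(2,1,3) = 1/105
Σ_t [0,0]: t=0:+1/4 = 1/4
(3j)²=3/35 [(2 1 3; 0 0 0)], sign=-1
Σ_t [0,0]: t=0:+1/24 = 1/24
(3j)²=1/21 [(2 1 3; 2 0 -2)], sign=-1
⇒ 4πI² = 3/7
I = (+1)√(3/7/(4π)) = 0.18467439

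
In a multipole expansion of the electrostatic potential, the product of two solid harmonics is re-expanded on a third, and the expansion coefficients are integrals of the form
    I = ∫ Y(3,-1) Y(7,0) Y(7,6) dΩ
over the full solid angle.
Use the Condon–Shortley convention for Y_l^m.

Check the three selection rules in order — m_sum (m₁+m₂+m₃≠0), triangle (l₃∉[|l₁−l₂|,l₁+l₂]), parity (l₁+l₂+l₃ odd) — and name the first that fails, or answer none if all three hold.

m_sum

azimuthal sum: -1 + 0 + 6 = 5  ✗
4 ≤ 7 ≤ 10 (triangle on l)
L = 3 + 7 + 7 = 17 (odd)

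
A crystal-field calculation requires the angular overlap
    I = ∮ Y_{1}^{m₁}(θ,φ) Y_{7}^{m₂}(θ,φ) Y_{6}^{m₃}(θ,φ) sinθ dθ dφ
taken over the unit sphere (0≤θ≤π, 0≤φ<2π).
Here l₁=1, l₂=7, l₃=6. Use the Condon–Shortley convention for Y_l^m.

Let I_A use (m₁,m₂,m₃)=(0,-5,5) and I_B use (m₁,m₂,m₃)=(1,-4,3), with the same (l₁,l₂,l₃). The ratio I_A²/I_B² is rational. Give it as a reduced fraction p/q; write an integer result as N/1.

24/55

Same 1,7,6: normalisation and zero-m 3j drop out of the ratio.
A: Δ: 2! 0! 12! / 15! → 1/1365; sum: t=1:−1/39916800 = -1/39916800; 3j²(1 7 6; 0 -5 5) = Δ·Π!·Σ² = 8/455  (sign +1)
B: Δ: 2! 0! 12! / 15! → 1/1365; sum: t=0:+1/4354560 = 1/4354560; 3j²(1 7 6; 1 -4 3) = Δ·Π!·Σ² = 11/273  (sign -1)
I_A²/I_B² = (8/455)/(11/273) = 24/55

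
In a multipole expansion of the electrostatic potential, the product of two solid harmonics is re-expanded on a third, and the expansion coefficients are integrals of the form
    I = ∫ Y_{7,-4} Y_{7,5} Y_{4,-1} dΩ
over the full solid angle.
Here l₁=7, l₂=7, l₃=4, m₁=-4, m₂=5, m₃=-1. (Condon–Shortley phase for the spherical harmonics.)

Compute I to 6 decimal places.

-0.036504

m-sum 0 ✓  L=18 even ✓  0≤4≤14 ✓
Π(2lᵢ+1) = 15×15×9 = 2025
triangle coeff Δ(7,7,4) = 1/58198140
Σ_t [3,7]: t=3:−1/17418240 t=4:+1/622080 t=5:−1/230400 t=6:+1/622080 t=7:−1/17418240 = -1/806400
(3j)²=2268/230945 [(7 7 4; 0 0 0)], sign=-1
Σ_t [8,10]: t=8:+1/11612160 t=9:−1/8709120 t=10:+1/87091200 = -1/58060800
(3j)²=99/117572 [(7 7 4; -4 5 -1)], sign=+1
⇒ 4πI² = 295245/17631601
I = (-1)√(295245/17631601/(4π)) = -0.03650400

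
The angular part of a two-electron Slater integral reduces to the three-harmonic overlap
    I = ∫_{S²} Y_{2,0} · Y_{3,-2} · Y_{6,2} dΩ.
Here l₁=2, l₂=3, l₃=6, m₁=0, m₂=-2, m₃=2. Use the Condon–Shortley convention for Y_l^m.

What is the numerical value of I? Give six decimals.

0.000000

|2−3|≤6≤2+3 violated ⇒ I = 0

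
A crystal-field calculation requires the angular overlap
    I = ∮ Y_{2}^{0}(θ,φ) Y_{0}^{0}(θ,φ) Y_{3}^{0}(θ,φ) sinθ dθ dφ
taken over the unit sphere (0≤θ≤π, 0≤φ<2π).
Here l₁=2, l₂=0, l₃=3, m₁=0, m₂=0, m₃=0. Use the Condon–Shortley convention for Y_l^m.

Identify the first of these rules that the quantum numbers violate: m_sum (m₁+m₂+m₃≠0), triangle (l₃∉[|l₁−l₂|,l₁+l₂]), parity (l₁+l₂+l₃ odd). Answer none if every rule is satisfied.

azimuthal sum: 0 + 0 + 0 = 0  ✓
2 ≤ 3 ≤ 2 (triangle on l)  ✗
L = 2 + 0 + 3 = 5 (odd)

triangle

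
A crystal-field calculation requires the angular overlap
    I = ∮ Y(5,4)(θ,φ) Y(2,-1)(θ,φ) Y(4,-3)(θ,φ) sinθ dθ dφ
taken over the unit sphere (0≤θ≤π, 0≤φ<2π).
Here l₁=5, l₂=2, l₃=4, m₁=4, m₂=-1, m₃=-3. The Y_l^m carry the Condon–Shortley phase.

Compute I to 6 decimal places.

0.000000

l₁+l₂+l₃=11 is odd: 3j(l;000)=0 ⇒ I=0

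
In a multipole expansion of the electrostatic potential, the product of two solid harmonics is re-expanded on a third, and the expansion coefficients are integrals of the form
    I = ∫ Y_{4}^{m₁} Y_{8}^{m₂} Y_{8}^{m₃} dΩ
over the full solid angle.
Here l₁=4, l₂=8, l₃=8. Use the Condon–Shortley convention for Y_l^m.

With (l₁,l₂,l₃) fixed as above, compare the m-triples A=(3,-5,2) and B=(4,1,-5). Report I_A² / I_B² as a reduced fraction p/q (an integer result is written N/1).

7/5

Same 4,8,8: normalisation and zero-m 3j drop out of the ratio.
A: Δ: 4! 4! 12! / 21! → 1/185175900; sum: t=0:+1/313528320 t=1:−1/1045094400 = 1/447897600; 3j²(4 8 8; 3 -5 2) = Δ·Π!·Σ² = 77/5814  (sign +1)
B: Δ: 4! 4! 12! / 21! → 1/185175900; sum: t=0:+1/1254113280 = 1/1254113280; 3j²(4 8 8; 4 1 -5) = Δ·Π!·Σ² = 55/5814  (sign -1)
I_A²/I_B² = (77/5814)/(55/5814) = 7/5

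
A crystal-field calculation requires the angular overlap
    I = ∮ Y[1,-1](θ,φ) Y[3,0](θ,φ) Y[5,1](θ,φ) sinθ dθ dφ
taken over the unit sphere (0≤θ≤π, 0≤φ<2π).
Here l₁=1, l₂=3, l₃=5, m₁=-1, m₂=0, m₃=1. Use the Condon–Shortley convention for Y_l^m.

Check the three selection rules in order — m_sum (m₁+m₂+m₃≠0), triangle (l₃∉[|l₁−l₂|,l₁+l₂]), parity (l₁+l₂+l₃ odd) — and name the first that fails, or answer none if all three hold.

triangle

m₁+m₂+m₃ = -1 + 0 + 1 = 0  ✓
triangle: |1−3|=2 ≤ l₃=5 ≤ 1+3=4  ✗
parity: l₁+l₂+l₃ = 9 is odd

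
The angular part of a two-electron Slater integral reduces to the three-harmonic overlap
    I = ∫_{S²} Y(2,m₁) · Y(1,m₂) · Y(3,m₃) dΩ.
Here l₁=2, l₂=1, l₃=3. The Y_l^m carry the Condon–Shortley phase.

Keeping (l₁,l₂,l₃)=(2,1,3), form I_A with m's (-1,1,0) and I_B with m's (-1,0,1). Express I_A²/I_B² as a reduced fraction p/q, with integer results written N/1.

Same 2,1,3: normalisation and zero-m 3j drop out of the ratio.
A: Δ: 0! 4! 2! / 7! → 1/105; sum: t=0:+1/12 = 1/12; 3j²(2 1 3; -1 1 0) = Δ·Π!·Σ² = 1/35  (sign -1)
B: Δ: 0! 4! 2! / 7! → 1/105; sum: t=0:+1/6 = 1/6; 3j²(2 1 3; -1 0 1) = Δ·Π!·Σ² = 8/105  (sign +1)
I_A²/I_B² = (1/35)/(8/105) = 3/8

3/8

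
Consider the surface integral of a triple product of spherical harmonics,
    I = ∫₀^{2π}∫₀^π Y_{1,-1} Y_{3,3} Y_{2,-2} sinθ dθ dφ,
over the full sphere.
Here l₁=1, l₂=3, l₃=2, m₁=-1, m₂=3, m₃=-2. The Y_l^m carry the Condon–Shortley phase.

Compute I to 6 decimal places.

Checks pass: Σm=0; 6 even; l₃=2∈[2,4].
(2·1+1)(2·3+1)(2·2+1) = 105
Δ: 2! 0! 4! / 7! → 1/105
sum: t=1:−1/4 = -1/4
3j²(1 3 2; 0 0 0) = Δ·Π!·Σ² = 3/35  (sign -1)
sum: t=2:+1/48 = 1/48
3j²(1 3 2; -1 3 -2) = Δ·Π!·Σ² = 1/7  (sign +1)
combine: 4πI² = 105·3/35·1/7 = 9/7
take √, sign -1: I = -0.31986543

-0.319865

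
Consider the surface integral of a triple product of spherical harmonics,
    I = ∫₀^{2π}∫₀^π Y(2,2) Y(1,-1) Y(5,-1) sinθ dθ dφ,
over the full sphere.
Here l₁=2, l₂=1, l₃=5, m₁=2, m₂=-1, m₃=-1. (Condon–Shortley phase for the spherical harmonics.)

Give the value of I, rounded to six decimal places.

0.000000

triangle: need 1≤l₃≤3, have 5; I=0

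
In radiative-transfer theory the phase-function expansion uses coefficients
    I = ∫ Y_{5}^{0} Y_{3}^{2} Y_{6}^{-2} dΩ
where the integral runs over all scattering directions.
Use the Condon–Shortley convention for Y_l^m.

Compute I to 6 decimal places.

Rules hold: Σm=0, L=14 even, 2≤6≤8.
N = 11·7·13 = 1001
Δ = 2!·8!·4!/15! = 1/675675
Racah Σ t=0..2: t=0:+1/8640 t=1:−1/2304 t=2:+1/8640 = -7/34560
⇒ 3j(5 3 6; 0 0 0)² = 7/429, sgn -1
Racah Σ t=1..2: t=1:−1/13824 t=2:+1/8640 = 1/23040
⇒ 3j(5 3 6; 0 2 -2)² = 2/429, sgn +1
4πI² = N·(3j₀)²·(3jₘ)² = 98/1287
I = -1·√(0.0761461/4π) = -0.07784287

-0.077843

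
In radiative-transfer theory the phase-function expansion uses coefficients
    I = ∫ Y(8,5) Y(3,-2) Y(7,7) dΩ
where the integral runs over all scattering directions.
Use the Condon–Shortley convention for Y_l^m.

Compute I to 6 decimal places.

5 − 2 + 7 = 10 ≠ 0: azimuthal integral kills it; I = 0

0.000000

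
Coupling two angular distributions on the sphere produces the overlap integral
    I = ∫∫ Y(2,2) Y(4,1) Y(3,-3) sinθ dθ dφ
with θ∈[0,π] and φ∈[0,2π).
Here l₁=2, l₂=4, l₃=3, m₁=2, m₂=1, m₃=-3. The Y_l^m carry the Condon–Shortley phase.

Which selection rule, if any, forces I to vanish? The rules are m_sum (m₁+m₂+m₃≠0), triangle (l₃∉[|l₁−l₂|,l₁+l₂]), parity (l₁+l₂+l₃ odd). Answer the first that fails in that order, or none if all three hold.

parity

m₁+m₂+m₃ = 2 + 1 − 3 = 0  ✓
triangle: |2−4|=2 ≤ l₃=3 ≤ 2+4=6  ✓
parity: l₁+l₂+l₃ = 9 is odd  ✗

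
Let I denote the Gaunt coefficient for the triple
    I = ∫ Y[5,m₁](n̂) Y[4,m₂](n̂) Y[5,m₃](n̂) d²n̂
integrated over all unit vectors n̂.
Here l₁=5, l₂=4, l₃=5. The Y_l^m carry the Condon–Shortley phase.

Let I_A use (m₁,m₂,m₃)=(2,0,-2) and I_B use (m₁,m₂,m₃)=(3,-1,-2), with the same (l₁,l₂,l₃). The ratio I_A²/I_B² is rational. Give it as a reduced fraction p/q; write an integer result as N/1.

l's match ⇒ only the (l;m) 3-j factors differ between A and B.
A: triangle coeff Δ(5,4,5) = 1/3153150; Σ_t [0,3]: t=0:+1/20736 t=1:−1/1728 t=2:+1/1920 t=3:−1/25920 = -1/20736; (3j)²=1/2574 [(5 4 5; 2 0 -2)], sign=+1
B: triangle coeff Δ(5,4,5) = 1/3153150; Σ_t [0,2]: t=0:+1/6912 t=1:−1/2880 t=2:+1/17280 = -1/6912; (3j)²=5/429 [(5 4 5; 3 -1 -2)], sign=+1
I_A²/I_B² = (1/2574)/(5/429) = 1/30

1/30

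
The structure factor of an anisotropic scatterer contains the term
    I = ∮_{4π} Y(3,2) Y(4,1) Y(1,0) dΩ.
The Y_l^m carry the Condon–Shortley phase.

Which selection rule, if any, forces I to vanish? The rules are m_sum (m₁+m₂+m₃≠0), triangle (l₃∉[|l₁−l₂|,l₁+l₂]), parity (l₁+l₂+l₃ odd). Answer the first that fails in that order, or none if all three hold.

m_sum

Σmᵢ = 3  ✗
l₃∈[|l₁−l₂|,l₁+l₂]=[1,7], have l₃=1
Σlᵢ = 8 ⇒ even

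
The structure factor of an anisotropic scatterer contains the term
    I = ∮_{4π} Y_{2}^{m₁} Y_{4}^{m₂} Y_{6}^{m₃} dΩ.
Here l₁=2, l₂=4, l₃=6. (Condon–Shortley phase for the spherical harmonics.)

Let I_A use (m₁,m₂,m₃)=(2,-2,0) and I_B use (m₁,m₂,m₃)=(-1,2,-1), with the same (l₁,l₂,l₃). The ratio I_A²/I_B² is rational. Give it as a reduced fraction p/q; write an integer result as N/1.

Same 2,4,6: normalisation and zero-m 3j drop out of the ratio.
A: Δ: 0! 4! 8! / 13! → 1/6435; sum: t=0:+1/34560 = 1/34560; 3j²(2 4 6; 2 -2 0) = Δ·Π!·Σ² = 1/429  (sign +1)
B: Δ: 0! 4! 8! / 13! → 1/6435; sum: t=0:+1/8640 = 1/8640; 3j²(2 4 6; -1 2 -1) = Δ·Π!·Σ² = 14/1287  (sign -1)
I_A²/I_B² = (1/429)/(14/1287) = 3/14

3/14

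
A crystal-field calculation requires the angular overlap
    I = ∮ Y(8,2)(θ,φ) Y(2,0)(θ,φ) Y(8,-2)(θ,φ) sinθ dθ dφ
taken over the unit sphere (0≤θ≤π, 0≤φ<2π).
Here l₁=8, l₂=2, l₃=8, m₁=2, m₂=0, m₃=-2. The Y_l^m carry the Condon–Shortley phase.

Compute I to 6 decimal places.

Rules hold: Σm=0, L=18 even, 6≤8≤10.
N = 17·5·17 = 1445
Δ = 2!·14!·2!/19! = 1/348840
Racah Σ t=0..2: t=0:+1/116121600 t=1:−1/25401600 t=2:+1/116121600 = -1/45158400
⇒ 3j(8 2 8; 0 0 0)² = 24/1615, sgn -1
Racah Σ t=0..2: t=0:+1/116121600 t=1:−1/43545600 t=2:+1/348364800 = -1/87091200
⇒ 3j(8 2 8; 2 0 -2)² = 10/969, sgn -1
4πI² = N·(3j₀)²·(3jₘ)² = 80/361
I = +1·√(0.221607/4π) = 0.13279645

0.132796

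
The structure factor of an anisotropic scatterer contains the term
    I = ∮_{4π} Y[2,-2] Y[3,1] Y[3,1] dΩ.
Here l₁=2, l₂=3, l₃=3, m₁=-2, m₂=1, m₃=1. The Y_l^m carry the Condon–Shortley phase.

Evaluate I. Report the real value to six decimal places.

Rules hold: Σm=0, L=8 even, 1≤3≤5.
N = 5·7·7 = 245
Δ = 2!·2!·4!/9! = 1/3780
Racah Σ t=0..2: t=0:+1/24 t=1:−1/4 t=2:+1/24 = -1/6
⇒ 3j(2 3 3; 0 0 0)² = 4/105, sgn +1
Racah Σ t=2..2: t=2:+1/16 = 1/16
⇒ 3j(2 3 3; -2 1 1)² = 2/35, sgn +1
4πI² = N·(3j₀)²·(3jₘ)² = 8/15
I = +1·√(0.533333/4π) = 0.20601291

0.206013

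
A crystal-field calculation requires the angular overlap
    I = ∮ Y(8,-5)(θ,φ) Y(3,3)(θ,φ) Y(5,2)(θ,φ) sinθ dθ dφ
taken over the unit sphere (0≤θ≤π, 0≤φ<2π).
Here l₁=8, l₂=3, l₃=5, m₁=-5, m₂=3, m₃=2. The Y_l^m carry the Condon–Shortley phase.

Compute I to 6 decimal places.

Checks pass: Σm=0; 16 even; l₃=5∈[5,11].
(2·8+1)(2·3+1)(2·5+1) = 1309
Δ: 6! 10! 0! / 17! → 1/136136
sum: t=3:−1/518400 = -1/518400
3j²(8 3 5; 0 0 0) = Δ·Π!·Σ² = 56/2431  (sign +1)
sum: t=6:+1/21772800 = 1/21772800
3j²(8 3 5; -5 3 2) = Δ·Π!·Σ² = 3/238  (sign -1)
combine: 4πI² = 1309·56/2431·3/238 = 84/221
take √, sign -1: I = -0.17391561

-0.173916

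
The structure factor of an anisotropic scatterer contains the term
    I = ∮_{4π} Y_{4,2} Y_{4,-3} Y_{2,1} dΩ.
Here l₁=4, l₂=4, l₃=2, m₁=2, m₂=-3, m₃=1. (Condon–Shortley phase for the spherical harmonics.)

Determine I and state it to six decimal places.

Checks pass: Σm=0; 10 even; l₃=2∈[0,8].
(2·4+1)(2·4+1)(2·2+1) = 405
Δ: 6! 2! 2! / 11! → 1/13860
sum: t=2:+1/192 t=3:−1/36 t=4:+1/192 = -5/288
3j²(4 4 2; 0 0 0) = Δ·Π!·Σ² = 20/693  (sign -1)
sum: t=0:+1/1440 t=1:−1/240 = -1/288
3j²(4 4 2; 2 -3 1) = Δ·Π!·Σ² = 5/132  (sign +1)
combine: 4πI² = 405·20/693·5/132 = 375/847
take √, sign -1: I = -0.18770204

-0.187702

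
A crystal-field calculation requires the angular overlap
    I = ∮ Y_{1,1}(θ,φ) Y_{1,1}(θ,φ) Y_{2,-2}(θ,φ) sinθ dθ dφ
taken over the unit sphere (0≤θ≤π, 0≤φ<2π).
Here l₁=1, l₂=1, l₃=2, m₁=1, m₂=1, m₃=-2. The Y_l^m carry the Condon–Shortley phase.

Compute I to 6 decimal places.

Rules hold: Σm=0, L=4 even, 0≤2≤2.
N = 3·3·5 = 45
Δ = 0!·2!·2!/5! = 1/30
Racah Σ t=0..0: t=0:+1/1 = 1/1
⇒ 3j(1 1 2; 0 0 0)² = 2/15, sgn +1
Racah Σ t=0..0: t=0:+1/4 = 1/4
⇒ 3j(1 1 2; 1 1 -2)² = 1/5, sgn +1
4πI² = N·(3j₀)²·(3jₘ)² = 6/5
I = +1·√(1.2/4π) = 0.30901936

0.309019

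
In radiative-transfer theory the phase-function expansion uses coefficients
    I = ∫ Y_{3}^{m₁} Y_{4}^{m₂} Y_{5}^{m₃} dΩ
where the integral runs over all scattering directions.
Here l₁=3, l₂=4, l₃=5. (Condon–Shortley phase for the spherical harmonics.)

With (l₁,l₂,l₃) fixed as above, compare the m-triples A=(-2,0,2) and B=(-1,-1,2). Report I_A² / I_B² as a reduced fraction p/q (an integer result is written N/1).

l's match ⇒ only the (l;m) 3-j factors differ between A and B.
A: triangle coeff Δ(3,4,5) = 1/180180; Σ_t [1,2]: t=1:−1/864 t=2:+1/576 = 1/1728; (3j)²=5/1287 [(3 4 5; -2 0 2)], sign=-1
B: triangle coeff Δ(3,4,5) = 1/180180; Σ_t [0,2]: t=0:+1/1728 t=1:−1/288 t=2:+1/960 = -1/540; (3j)²=128/6435 [(3 4 5; -1 -1 2)], sign=+1
I_A²/I_B² = (5/1287)/(128/6435) = 25/128

25/128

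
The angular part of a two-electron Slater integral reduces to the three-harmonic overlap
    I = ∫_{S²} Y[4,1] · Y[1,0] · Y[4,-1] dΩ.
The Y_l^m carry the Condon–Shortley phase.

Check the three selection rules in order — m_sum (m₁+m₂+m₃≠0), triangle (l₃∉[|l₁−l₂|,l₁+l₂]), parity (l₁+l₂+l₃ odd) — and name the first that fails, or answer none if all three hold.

Σmᵢ = 0  ✓
l₃∈[|l₁−l₂|,l₁+l₂]=[3,5], have l₃=4  ✓
Σlᵢ = 9 ⇒ odd  ✗

parity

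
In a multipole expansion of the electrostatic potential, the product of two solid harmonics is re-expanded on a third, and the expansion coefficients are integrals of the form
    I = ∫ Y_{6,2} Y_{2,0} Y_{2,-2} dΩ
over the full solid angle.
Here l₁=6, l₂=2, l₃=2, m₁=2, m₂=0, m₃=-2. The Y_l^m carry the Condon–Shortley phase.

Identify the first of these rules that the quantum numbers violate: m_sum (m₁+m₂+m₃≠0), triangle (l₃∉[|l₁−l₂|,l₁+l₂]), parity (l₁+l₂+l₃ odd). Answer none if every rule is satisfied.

triangle

azimuthal sum: 2 + 0 − 2 = 0  ✓
4 ≤ 2 ≤ 8 (triangle on l)  ✗
L = 6 + 2 + 2 = 10 (even)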